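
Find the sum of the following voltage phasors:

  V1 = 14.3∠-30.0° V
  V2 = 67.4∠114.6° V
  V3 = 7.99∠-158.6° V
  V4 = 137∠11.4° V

Step 1 — Convert each phasor to rectangular form:
  V1 = 14.3·(cos(-30.0°) + j·sin(-30.0°)) = 12.38 - j7.15 V
  V2 = 67.4·(cos(114.6°) + j·sin(114.6°)) = -28.06 + j61.28 V
  V3 = 7.99·(cos(-158.6°) + j·sin(-158.6°)) = -7.439 - j2.915 V
  V4 = 137·(cos(11.4°) + j·sin(11.4°)) = 134.3 + j27.08 V
Step 2 — Sum components: V_total = 111.2 + j78.3 V.
Step 3 — Convert to polar: |V_total| = 136 V, ∠V_total = 35.2°.

V_total = 136∠35.2° V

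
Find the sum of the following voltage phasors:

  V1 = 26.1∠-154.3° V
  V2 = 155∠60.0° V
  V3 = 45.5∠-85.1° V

Step 1 — Convert each phasor to rectangular form:
  V1 = 26.1·(cos(-154.3°) + j·sin(-154.3°)) = -23.52 - j11.32 V
  V2 = 155·(cos(60.0°) + j·sin(60.0°)) = 77.5 + j134.2 V
  V3 = 45.5·(cos(-85.1°) + j·sin(-85.1°)) = 3.886 - j45.33 V
Step 2 — Sum components: V_total = 57.87 + j77.58 V.
Step 3 — Convert to polar: |V_total| = 96.79 V, ∠V_total = 53.3°.

V_total = 96.79∠53.3° V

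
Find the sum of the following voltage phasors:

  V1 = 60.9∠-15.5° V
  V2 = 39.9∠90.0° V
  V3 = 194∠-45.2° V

Step 1 — Convert each phasor to rectangular form:
  V1 = 60.9·(cos(-15.5°) + j·sin(-15.5°)) = 58.69 - j16.27 V
  V2 = 39.9·(cos(90.0°) + j·sin(90.0°)) = 0 + j39.9 V
  V3 = 194·(cos(-45.2°) + j·sin(-45.2°)) = 136.7 - j137.7 V
Step 2 — Sum components: V_total = 195.4 - j114 V.
Step 3 — Convert to polar: |V_total| = 226.2 V, ∠V_total = -30.3°.

V_total = 226.2∠-30.3° V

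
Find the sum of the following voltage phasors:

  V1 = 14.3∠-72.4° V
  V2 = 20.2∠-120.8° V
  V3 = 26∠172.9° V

Step 1 — Convert each phasor to rectangular form:
  V1 = 14.3·(cos(-72.4°) + j·sin(-72.4°)) = 4.324 - j13.63 V
  V2 = 20.2·(cos(-120.8°) + j·sin(-120.8°)) = -10.34 - j17.35 V
  V3 = 26·(cos(172.9°) + j·sin(172.9°)) = -25.8 + j3.214 V
Step 2 — Sum components: V_total = -31.82 - j27.77 V.
Step 3 — Convert to polar: |V_total| = 42.23 V, ∠V_total = -138.9°.

V_total = 42.23∠-138.9° V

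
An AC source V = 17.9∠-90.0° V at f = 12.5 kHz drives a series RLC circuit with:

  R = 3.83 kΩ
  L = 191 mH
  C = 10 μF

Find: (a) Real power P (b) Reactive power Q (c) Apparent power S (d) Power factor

Step 1 — Angular frequency: ω = 2π·f = 2π·1.25e+04 = 7.854e+04 rad/s.
Step 2 — Component impedances:
  R: Z = R = 3830 Ω
  L: Z = jωL = j·7.854e+04·0.191 = 0 + j1.5e+04 Ω
  C: Z = 1/(jωC) = -j/(ω·C) = 0 - j1.273 Ω
Step 3 — Series combination: Z_total = R + L + C = 3830 + j1.5e+04 Ω = 1.548e+04∠75.7° Ω.
Step 4 — Source phasor: V = 17.9∠-90.0° V = 0 - j17.9 V.
Step 5 — Current: I = V / Z = -0.00112 - j0.0002861 A = 0.001156∠-165.7° A.
Step 6 — Complex power: S = V·I* = 0.00512 + j0.02005 VA.
Step 7 — Real power: P = Re(S) = 0.00512 W.
Step 8 — Reactive power: Q = Im(S) = 0.02005 VAR.
Step 9 — Apparent power: |S| = 0.0207 VA.
Step 10 — Power factor: PF = P/|S| = 0.2474 (lagging).

(a) P = 0.00512 W  (b) Q = 0.02005 VAR  (c) S = 0.0207 VA  (d) PF = 0.2474 (lagging)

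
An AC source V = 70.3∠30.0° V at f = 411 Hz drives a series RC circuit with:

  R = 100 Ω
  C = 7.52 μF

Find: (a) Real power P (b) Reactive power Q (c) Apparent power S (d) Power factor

Step 1 — Angular frequency: ω = 2π·f = 2π·411 = 2582 rad/s.
Step 2 — Component impedances:
  R: Z = R = 100 Ω
  C: Z = 1/(jωC) = -j/(ω·C) = 0 - j51.49 Ω
Step 3 — Series combination: Z_total = R + C = 100 - j51.49 Ω = 112.5∠-27.2° Ω.
Step 4 — Source phasor: V = 70.3∠30.0° V = 60.88 + j35.15 V.
Step 5 — Current: I = V / Z = 0.3381 + j0.5256 A = 0.625∠57.2° A.
Step 6 — Complex power: S = V·I* = 39.06 - j20.12 VA.
Step 7 — Real power: P = Re(S) = 39.06 W.
Step 8 — Reactive power: Q = Im(S) = -20.12 VAR.
Step 9 — Apparent power: |S| = 43.94 VA.
Step 10 — Power factor: PF = P/|S| = 0.889 (leading).

(a) P = 39.06 W  (b) Q = -20.12 VAR  (c) S = 43.94 VA  (d) PF = 0.889 (leading)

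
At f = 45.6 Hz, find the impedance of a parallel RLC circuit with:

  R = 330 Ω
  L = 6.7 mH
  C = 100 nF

Step 1 — Angular frequency: ω = 2π·f = 2π·45.6 = 286.5 rad/s.
Step 2 — Component impedances:
  R: Z = R = 330 Ω
  L: Z = jωL = j·286.5·0.0067 = 0 + j1.92 Ω
  C: Z = 1/(jωC) = -j/(ω·C) = 0 - j3.49e+04 Ω
Step 3 — Parallel combination: 1/Z_total = 1/R + 1/L + 1/C; Z_total = 0.01117 + j1.92 Ω = 1.92∠89.7° Ω.

Z = 0.01117 + j1.92 Ω = 1.92∠89.7° Ω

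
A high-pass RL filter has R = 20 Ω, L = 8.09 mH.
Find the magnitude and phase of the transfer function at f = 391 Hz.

Step 1 — Angular frequency: ω = 2π·391 = 2457 rad/s.
Step 2 — Transfer function: H(jω) = jωL/(R + jωL).
Step 3 — Numerator jωL = j·19.87; denominator R + jωL = 20 + j19.87.
Step 4 — H = 0.4969 + j0.5.
Step 5 — Magnitude: |H| = 0.7049 (-3.0 dB); phase: φ = 45.2°.

|H| = 0.7049 (-3.0 dB), φ = 45.2°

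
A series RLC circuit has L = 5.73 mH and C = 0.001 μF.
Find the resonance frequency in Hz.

Step 1 — Resonance condition Im(Z)=0 gives ω₀ = 1/√(LC).
Step 2 — ω₀ = 1/√(0.00573·1e-09) = 4.178e+05 rad/s.
Step 3 — f₀ = ω₀/(2π) = 6.649e+04 Hz.

f₀ = 6.649e+04 Hz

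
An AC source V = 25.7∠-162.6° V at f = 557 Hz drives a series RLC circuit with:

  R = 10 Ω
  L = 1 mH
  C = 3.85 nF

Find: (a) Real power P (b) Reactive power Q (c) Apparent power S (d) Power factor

Step 1 — Angular frequency: ω = 2π·f = 2π·557 = 3500 rad/s.
Step 2 — Component impedances:
  R: Z = R = 10 Ω
  L: Z = jωL = j·3500·0.001 = 0 + j3.5 Ω
  C: Z = 1/(jωC) = -j/(ω·C) = 0 - j7.422e+04 Ω
Step 3 — Series combination: Z_total = R + L + C = 10 - j7.421e+04 Ω = 7.421e+04∠-90.0° Ω.
Step 4 — Source phasor: V = 25.7∠-162.6° V = -24.52 - j7.685 V.
Step 5 — Current: I = V / Z = 0.0001035 - j0.0003305 A = 0.0003463∠-72.6° A.
Step 6 — Complex power: S = V·I* = 1.199e-06 - j0.0089 VA.
Step 7 — Real power: P = Re(S) = 1.199e-06 W.
Step 8 — Reactive power: Q = Im(S) = -0.0089 VAR.
Step 9 — Apparent power: |S| = 0.0089 VA.
Step 10 — Power factor: PF = P/|S| = 0.0001347 (leading).

(a) P = 1.199e-06 W  (b) Q = -0.0089 VAR  (c) S = 0.0089 VA  (d) PF = 0.0001347 (leading)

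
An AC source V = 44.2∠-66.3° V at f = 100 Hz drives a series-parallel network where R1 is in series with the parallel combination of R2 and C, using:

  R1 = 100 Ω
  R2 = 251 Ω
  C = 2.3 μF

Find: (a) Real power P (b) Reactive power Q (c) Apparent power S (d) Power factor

Step 1 — Angular frequency: ω = 2π·f = 2π·100 = 628.3 rad/s.
Step 2 — Component impedances:
  R1: Z = R = 100 Ω
  R2: Z = R = 251 Ω
  C: Z = 1/(jωC) = -j/(ω·C) = 0 - j692 Ω
Step 3 — Parallel branch: R2 || C = 1/(1/R2 + 1/C) = 221.8 - j80.46 Ω.
Step 4 — Series with R1: Z_total = R1 + (R2 || C) = 321.8 - j80.46 Ω = 331.7∠-14.0° Ω.
Step 5 — Source phasor: V = 44.2∠-66.3° V = 17.77 - j40.47 V.
Step 6 — Current: I = V / Z = 0.08155 - j0.1054 A = 0.1332∠-52.3° A.
Step 7 — Complex power: S = V·I* = 5.714 - j1.428 VA.
Step 8 — Real power: P = Re(S) = 5.714 W.
Step 9 — Reactive power: Q = Im(S) = -1.428 VAR.
Step 10 — Apparent power: |S| = 5.889 VA.
Step 11 — Power factor: PF = P/|S| = 0.9701 (leading).

(a) P = 5.714 W  (b) Q = -1.428 VAR  (c) S = 5.889 VA  (d) PF = 0.9701 (leading)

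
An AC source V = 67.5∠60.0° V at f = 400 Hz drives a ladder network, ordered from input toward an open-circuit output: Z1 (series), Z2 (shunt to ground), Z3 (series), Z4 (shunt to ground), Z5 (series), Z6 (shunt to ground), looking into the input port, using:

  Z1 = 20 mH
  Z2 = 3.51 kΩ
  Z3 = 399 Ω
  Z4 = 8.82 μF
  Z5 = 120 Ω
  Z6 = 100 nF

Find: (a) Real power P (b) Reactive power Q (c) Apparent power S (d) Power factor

Step 1 — Angular frequency: ω = 2π·f = 2π·400 = 2513 rad/s.
Step 2 — Component impedances:
  Z1: Z = jωL = j·2513·0.02 = 0 + j50.27 Ω
  Z2: Z = R = 3510 Ω
  Z3: Z = R = 399 Ω
  Z4: Z = 1/(jωC) = -j/(ω·C) = 0 - j45.11 Ω
  Z5: Z = R = 120 Ω
  Z6: Z = 1/(jωC) = -j/(ω·C) = 0 - j3979 Ω
Step 3 — Ladder network (open output): work backward from the far end, alternating series and parallel combinations. Z_in = 358.7 + j14.31 Ω = 359∠2.3° Ω.
Step 4 — Source phasor: V = 67.5∠60.0° V = 33.75 + j58.46 V.
Step 5 — Current: I = V / Z = 0.1004 + j0.159 A = 0.188∠57.7° A.
Step 6 — Complex power: S = V·I* = 12.68 + j0.5058 VA.
Step 7 — Real power: P = Re(S) = 12.68 W.
Step 8 — Reactive power: Q = Im(S) = 0.5058 VAR.
Step 9 — Apparent power: |S| = 12.69 VA.
Step 10 — Power factor: PF = P/|S| = 0.9992 (lagging).

(a) P = 12.68 W  (b) Q = 0.5058 VAR  (c) S = 12.69 VA  (d) PF = 0.9992 (lagging)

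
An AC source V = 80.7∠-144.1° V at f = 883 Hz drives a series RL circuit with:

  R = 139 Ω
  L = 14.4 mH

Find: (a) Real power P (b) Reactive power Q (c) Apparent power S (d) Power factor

Step 1 — Angular frequency: ω = 2π·f = 2π·883 = 5548 rad/s.
Step 2 — Component impedances:
  R: Z = R = 139 Ω
  L: Z = jωL = j·5548·0.0144 = 0 + j79.89 Ω
Step 3 — Series combination: Z_total = R + L = 139 + j79.89 Ω = 160.3∠29.9° Ω.
Step 4 — Source phasor: V = 80.7∠-144.1° V = -65.37 - j47.32 V.
Step 5 — Current: I = V / Z = -0.5006 - j0.05271 A = 0.5034∠-174.0° A.
Step 6 — Complex power: S = V·I* = 35.22 + j20.24 VA.
Step 7 — Real power: P = Re(S) = 35.22 W.
Step 8 — Reactive power: Q = Im(S) = 20.24 VAR.
Step 9 — Apparent power: |S| = 40.62 VA.
Step 10 — Power factor: PF = P/|S| = 0.867 (lagging).

(a) P = 35.22 W  (b) Q = 20.24 VAR  (c) S = 40.62 VA  (d) PF = 0.867 (lagging)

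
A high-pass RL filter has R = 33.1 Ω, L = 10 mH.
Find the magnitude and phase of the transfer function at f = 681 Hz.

Step 1 — Angular frequency: ω = 2π·681 = 4279 rad/s.
Step 2 — Transfer function: H(jω) = jωL/(R + jωL).
Step 3 — Numerator jωL = j·42.79; denominator R + jωL = 33.1 + j42.79.
Step 4 — H = 0.6256 + j0.484.
Step 5 — Magnitude: |H| = 0.791 (-2.0 dB); phase: φ = 37.7°.

|H| = 0.791 (-2.0 dB), φ = 37.7°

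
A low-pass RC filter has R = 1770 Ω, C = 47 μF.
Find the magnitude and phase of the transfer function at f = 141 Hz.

Step 1 — Angular frequency: ω = 2π·141 = 885.9 rad/s.
Step 2 — Transfer function: H(jω) = 1/(1 + jωRC).
Step 3 — Denominator: 1 + jωRC = 1 + j·885.9·1770·4.7e-05 = 1 + j73.7.
Step 4 — H = 0.0001841 - j0.01357.
Step 5 — Magnitude: |H| = 0.01357 (-37.4 dB); phase: φ = -89.2°.

|H| = 0.01357 (-37.4 dB), φ = -89.2°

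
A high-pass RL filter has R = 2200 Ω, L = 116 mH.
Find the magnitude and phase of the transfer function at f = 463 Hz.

Step 1 — Angular frequency: ω = 2π·463 = 2909 rad/s.
Step 2 — Transfer function: H(jω) = jωL/(R + jωL).
Step 3 — Numerator jωL = j·337.5; denominator R + jωL = 2200 + j337.5.
Step 4 — H = 0.02299 + j0.1499.
Step 5 — Magnitude: |H| = 0.1516 (-16.4 dB); phase: φ = 81.3°.

|H| = 0.1516 (-16.4 dB), φ = 81.3°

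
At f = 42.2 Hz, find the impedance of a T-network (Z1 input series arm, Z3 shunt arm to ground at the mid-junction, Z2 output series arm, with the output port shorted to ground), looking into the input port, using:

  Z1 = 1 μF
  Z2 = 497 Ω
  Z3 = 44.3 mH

Step 1 — Angular frequency: ω = 2π·f = 2π·42.2 = 265.2 rad/s.
Step 2 — Component impedances:
  Z1: Z = 1/(jωC) = -j/(ω·C) = 0 - j3771 Ω
  Z2: Z = R = 497 Ω
  Z3: Z = jωL = j·265.2·0.0443 = 0 + j11.75 Ω
Step 3 — With the output port shorted to ground, the output series arm Z2 runs from the junction to ground; the shunt arm Z3 also runs from the junction to ground. They appear in parallel: Z3 || Z2 = 0.2775 + j11.74 Ω.
Step 4 — Series with input arm Z1: Z_in = Z1 + (Z3 || Z2) = 0.2775 - j3760 Ω = 3760∠-90.0° Ω.

Z = 0.2775 - j3760 Ω = 3760∠-90.0° Ω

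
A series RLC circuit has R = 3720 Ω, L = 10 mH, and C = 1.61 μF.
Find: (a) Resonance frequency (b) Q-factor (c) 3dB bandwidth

Step 1 — Resonance: ω₀ = 1/√(LC) = 1/√(0.01·1.61e-06) = 7881 rad/s.
Step 2 — f₀ = ω₀/(2π) = 1254 Hz.
Step 3 — Series Q: Q = ω₀L/R = 7881·0.01/3720 = 0.02119.
Step 4 — Bandwidth: Δω = ω₀/Q = 3.72e+05 rad/s; BW = Δω/(2π) = 5.921e+04 Hz.

(a) f₀ = 1254 Hz  (b) Q = 0.02119  (c) BW = 5.921e+04 Hz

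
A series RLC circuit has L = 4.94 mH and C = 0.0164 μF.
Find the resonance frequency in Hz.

Step 1 — Resonance condition Im(Z)=0 gives ω₀ = 1/√(LC).
Step 2 — ω₀ = 1/√(0.00494·1.64e-08) = 1.111e+05 rad/s.
Step 3 — f₀ = ω₀/(2π) = 1.768e+04 Hz.

f₀ = 1.768e+04 Hz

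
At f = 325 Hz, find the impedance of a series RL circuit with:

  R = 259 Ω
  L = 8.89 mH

Step 1 — Angular frequency: ω = 2π·f = 2π·325 = 2042 rad/s.
Step 2 — Component impedances:
  R: Z = R = 259 Ω
  L: Z = jωL = j·2042·0.00889 = 0 + j18.15 Ω
Step 3 — Series combination: Z_total = R + L = 259 + j18.15 Ω = 259.6∠4.0° Ω.

Z = 259 + j18.15 Ω = 259.6∠4.0° Ω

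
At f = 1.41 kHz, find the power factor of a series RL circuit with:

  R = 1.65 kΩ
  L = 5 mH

Step 1 — Angular frequency: ω = 2π·f = 2π·1410 = 8859 rad/s.
Step 2 — Component impedances:
  R: Z = R = 1650 Ω
  L: Z = jωL = j·8859·0.005 = 0 + j44.3 Ω
Step 3 — Series combination: Z_total = R + L = 1650 + j44.3 Ω = 1651∠1.5° Ω.
Step 4 — Power factor: PF = cos(φ) = Re(Z)/|Z| = 1650/1650.6 = 0.9996.
Step 5 — Type: Im(Z) = 44.3 ⇒ lagging (phase φ = 1.5°).

PF = 0.9996 (lagging, φ = 1.5°)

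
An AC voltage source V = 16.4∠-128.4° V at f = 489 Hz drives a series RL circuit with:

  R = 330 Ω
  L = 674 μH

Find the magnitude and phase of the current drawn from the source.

Step 1 — Angular frequency: ω = 2π·f = 2π·489 = 3072 rad/s.
Step 2 — Component impedances:
  R: Z = R = 330 Ω
  L: Z = jωL = j·3072·0.000674 = 0 + j2.071 Ω
Step 3 — Series combination: Z_total = R + L = 330 + j2.071 Ω = 330∠0.4° Ω.
Step 4 — Source phasor: V = 16.4∠-128.4° V = -10.19 - j12.85 V.
Step 5 — Ohm's law: I = V / Z_total = (-10.19 - j12.85) / (330 + j2.071) = -0.03111 - j0.03875 A.
Step 6 — Convert to polar: |I| = 0.0497 A, ∠I = -128.8°.

I = 0.0497∠-128.8° A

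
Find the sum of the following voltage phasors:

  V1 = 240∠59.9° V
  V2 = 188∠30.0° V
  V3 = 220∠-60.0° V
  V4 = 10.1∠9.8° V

Step 1 — Convert each phasor to rectangular form:
  V1 = 240·(cos(59.9°) + j·sin(59.9°)) = 120.4 + j207.6 V
  V2 = 188·(cos(30.0°) + j·sin(30.0°)) = 162.8 + j94 V
  V3 = 220·(cos(-60.0°) + j·sin(-60.0°)) = 110 - j190.5 V
  V4 = 10.1·(cos(9.8°) + j·sin(9.8°)) = 9.953 + j1.719 V
Step 2 — Sum components: V_total = 403.1 + j112.8 V.
Step 3 — Convert to polar: |V_total| = 418.6 V, ∠V_total = 15.6°.

V_total = 418.6∠15.6° V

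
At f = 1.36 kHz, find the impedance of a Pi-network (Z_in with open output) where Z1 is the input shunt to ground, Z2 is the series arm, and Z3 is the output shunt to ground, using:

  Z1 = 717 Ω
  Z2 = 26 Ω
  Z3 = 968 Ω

Step 1 — Angular frequency: ω = 2π·f = 2π·1360 = 8545 rad/s.
Step 2 — Component impedances:
  Z1: Z = R = 717 Ω
  Z2: Z = R = 26 Ω
  Z3: Z = R = 968 Ω
Step 3 — With open output, the series arm Z2 and the output shunt Z3 appear in series to ground: Z2 + Z3 = 994 Ω.
Step 4 — Parallel with input shunt Z1: Z_in = Z1 || (Z2 + Z3) = 416.5 Ω = 416.5∠0.0° Ω.

Z = 416.5 Ω = 416.5∠0.0° Ω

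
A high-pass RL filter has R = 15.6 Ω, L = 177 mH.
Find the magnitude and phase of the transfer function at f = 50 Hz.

Step 1 — Angular frequency: ω = 2π·50 = 314.2 rad/s.
Step 2 — Transfer function: H(jω) = jωL/(R + jωL).
Step 3 — Numerator jωL = j·55.61; denominator R + jωL = 15.6 + j55.61.
Step 4 — H = 0.927 + j0.2601.
Step 5 — Magnitude: |H| = 0.9628 (-0.3 dB); phase: φ = 15.7°.

|H| = 0.9628 (-0.3 dB), φ = 15.7°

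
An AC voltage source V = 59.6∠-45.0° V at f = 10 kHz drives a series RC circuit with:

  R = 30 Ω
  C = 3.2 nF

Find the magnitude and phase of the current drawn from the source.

Step 1 — Angular frequency: ω = 2π·f = 2π·1e+04 = 6.283e+04 rad/s.
Step 2 — Component impedances:
  R: Z = R = 30 Ω
  C: Z = 1/(jωC) = -j/(ω·C) = 0 - j4974 Ω
Step 3 — Series combination: Z_total = R + C = 30 - j4974 Ω = 4974∠-89.7° Ω.
Step 4 — Source phasor: V = 59.6∠-45.0° V = 42.14 - j42.14 V.
Step 5 — Ohm's law: I = V / Z_total = (42.14 - j42.14) / (30 - j4974) = 0.008524 + j0.008422 A.
Step 6 — Convert to polar: |I| = 0.01198 A, ∠I = 44.7°.

I = 0.01198∠44.7° A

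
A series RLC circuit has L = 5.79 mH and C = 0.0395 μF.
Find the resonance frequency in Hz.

Step 1 — Resonance condition Im(Z)=0 gives ω₀ = 1/√(LC).
Step 2 — ω₀ = 1/√(0.00579·3.95e-08) = 6.612e+04 rad/s.
Step 3 — f₀ = ω₀/(2π) = 1.052e+04 Hz.

f₀ = 1.052e+04 Hz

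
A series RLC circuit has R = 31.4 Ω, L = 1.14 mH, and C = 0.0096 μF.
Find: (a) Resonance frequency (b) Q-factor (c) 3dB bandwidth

Step 1 — Resonance condition Im(Z)=0 gives ω₀ = 1/√(LC).
Step 2 — ω₀ = 1/√(0.00114·9.6e-09) = 3.023e+05 rad/s.
Step 3 — f₀ = ω₀/(2π) = 4.811e+04 Hz.
Step 4 — Series Q: Q = ω₀L/R = 3.023e+05·0.00114/31.4 = 10.97.
Step 5 — 3dB bandwidth: Δω = ω₀/Q = 2.754e+04 rad/s; BW = Δω/(2π) = 4384 Hz.

(a) f₀ = 4.811e+04 Hz  (b) Q = 10.97  (c) BW = 4384 Hz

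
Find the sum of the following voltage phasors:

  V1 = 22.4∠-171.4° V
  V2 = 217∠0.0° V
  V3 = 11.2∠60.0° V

Step 1 — Convert each phasor to rectangular form:
  V1 = 22.4·(cos(-171.4°) + j·sin(-171.4°)) = -22.15 - j3.35 V
  V2 = 217·(cos(0.0°) + j·sin(0.0°)) = 217 V
  V3 = 11.2·(cos(60.0°) + j·sin(60.0°)) = 5.6 + j9.699 V
Step 2 — Sum components: V_total = 200.5 + j6.35 V.
Step 3 — Convert to polar: |V_total| = 200.6 V, ∠V_total = 1.8°.

V_total = 200.6∠1.8° V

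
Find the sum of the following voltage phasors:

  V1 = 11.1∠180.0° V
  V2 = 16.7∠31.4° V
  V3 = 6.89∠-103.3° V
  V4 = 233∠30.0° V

Step 1 — Convert each phasor to rectangular form:
  V1 = 11.1·(cos(180.0°) + j·sin(180.0°)) = -11.1 V
  V2 = 16.7·(cos(31.4°) + j·sin(31.4°)) = 14.25 + j8.701 V
  V3 = 6.89·(cos(-103.3°) + j·sin(-103.3°)) = -1.585 - j6.705 V
  V4 = 233·(cos(30.0°) + j·sin(30.0°)) = 201.8 + j116.5 V
Step 2 — Sum components: V_total = 203.4 + j118.5 V.
Step 3 — Convert to polar: |V_total| = 235.4 V, ∠V_total = 30.2°.

V_total = 235.4∠30.2° V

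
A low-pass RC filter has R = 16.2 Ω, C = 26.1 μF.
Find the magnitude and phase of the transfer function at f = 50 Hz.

Step 1 — Angular frequency: ω = 2π·50 = 314.2 rad/s.
Step 2 — Transfer function: H(jω) = 1/(1 + jωRC).
Step 3 — Denominator: 1 + jωRC = 1 + j·314.2·16.2·2.61e-05 = 1 + j0.1328.
Step 4 — H = 0.9827 - j0.1305.
Step 5 — Magnitude: |H| = 0.9913 (-0.1 dB); phase: φ = -7.6°.

|H| = 0.9913 (-0.1 dB), φ = -7.6°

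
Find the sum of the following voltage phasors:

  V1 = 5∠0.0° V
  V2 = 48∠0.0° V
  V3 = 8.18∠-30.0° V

Step 1 — Convert each phasor to rectangular form:
  V1 = 5·(cos(0.0°) + j·sin(0.0°)) = 5 V
  V2 = 48·(cos(0.0°) + j·sin(0.0°)) = 48 V
  V3 = 8.18·(cos(-30.0°) + j·sin(-30.0°)) = 7.084 - j4.09 V
Step 2 — Sum components: V_total = 60.08 - j4.09 V.
Step 3 — Convert to polar: |V_total| = 60.22 V, ∠V_total = -3.9°.

V_total = 60.22∠-3.9° V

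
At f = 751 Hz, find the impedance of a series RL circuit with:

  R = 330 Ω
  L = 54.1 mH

Step 1 — Angular frequency: ω = 2π·f = 2π·751 = 4719 rad/s.
Step 2 — Component impedances:
  R: Z = R = 330 Ω
  L: Z = jωL = j·4719·0.0541 = 0 + j255.3 Ω
Step 3 — Series combination: Z_total = R + L = 330 + j255.3 Ω = 417.2∠37.7° Ω.

Z = 330 + j255.3 Ω = 417.2∠37.7° Ω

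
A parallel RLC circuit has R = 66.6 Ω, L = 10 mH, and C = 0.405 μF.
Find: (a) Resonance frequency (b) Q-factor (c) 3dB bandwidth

Step 1 — Resonance: ω₀ = 1/√(LC) = 1/√(0.01·4.05e-07) = 1.571e+04 rad/s.
Step 2 — f₀ = ω₀/(2π) = 2501 Hz.
Step 3 — Parallel Q: Q = R/(ω₀L) = 66.6/(1.571e+04·0.01) = 0.4238.
Step 4 — Bandwidth: Δω = ω₀/Q = 3.707e+04 rad/s; BW = Δω/(2π) = 5901 Hz.

(a) f₀ = 2501 Hz  (b) Q = 0.4238  (c) BW = 5901 Hz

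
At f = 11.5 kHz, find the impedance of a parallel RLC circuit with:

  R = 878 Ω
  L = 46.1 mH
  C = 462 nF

Step 1 — Angular frequency: ω = 2π·f = 2π·1.15e+04 = 7.226e+04 rad/s.
Step 2 — Component impedances:
  R: Z = R = 878 Ω
  L: Z = jωL = j·7.226e+04·0.0461 = 0 + j3331 Ω
  C: Z = 1/(jωC) = -j/(ω·C) = 0 - j29.96 Ω
Step 3 — Parallel combination: 1/Z_total = 1/R + 1/L + 1/C; Z_total = 1.039 - j30.19 Ω = 30.21∠-88.0° Ω.

Z = 1.039 - j30.19 Ω = 30.21∠-88.0° Ω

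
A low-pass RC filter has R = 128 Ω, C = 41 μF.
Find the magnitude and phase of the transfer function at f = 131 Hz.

Step 1 — Angular frequency: ω = 2π·131 = 823.1 rad/s.
Step 2 — Transfer function: H(jω) = 1/(1 + jωRC).
Step 3 — Denominator: 1 + jωRC = 1 + j·823.1·128·4.1e-05 = 1 + j4.32.
Step 4 — H = 0.05087 - j0.2197.
Step 5 — Magnitude: |H| = 0.2255 (-12.9 dB); phase: φ = -77.0°.

|H| = 0.2255 (-12.9 dB), φ = -77.0°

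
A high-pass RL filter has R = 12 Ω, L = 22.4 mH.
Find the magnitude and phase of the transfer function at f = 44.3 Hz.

Step 1 — Angular frequency: ω = 2π·44.3 = 278.3 rad/s.
Step 2 — Transfer function: H(jω) = jωL/(R + jωL).
Step 3 — Numerator jωL = j·6.235; denominator R + jωL = 12 + j6.235.
Step 4 — H = 0.2126 + j0.4091.
Step 5 — Magnitude: |H| = 0.4611 (-6.7 dB); phase: φ = 62.5°.

|H| = 0.4611 (-6.7 dB), φ = 62.5°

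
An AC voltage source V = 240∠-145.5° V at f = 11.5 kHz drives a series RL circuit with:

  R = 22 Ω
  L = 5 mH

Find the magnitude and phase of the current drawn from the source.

Step 1 — Angular frequency: ω = 2π·f = 2π·1.15e+04 = 7.226e+04 rad/s.
Step 2 — Component impedances:
  R: Z = R = 22 Ω
  L: Z = jωL = j·7.226e+04·0.005 = 0 + j361.3 Ω
Step 3 — Series combination: Z_total = R + L = 22 + j361.3 Ω = 362∠86.5° Ω.
Step 4 — Source phasor: V = 240∠-145.5° V = -197.8 - j135.9 V.
Step 5 — Ohm's law: I = V / Z_total = (-197.8 - j135.9) / (22 + j361.3) = -0.4081 + j0.5226 A.
Step 6 — Convert to polar: |I| = 0.6631 A, ∠I = 128.0°.

I = 0.6631∠128.0° A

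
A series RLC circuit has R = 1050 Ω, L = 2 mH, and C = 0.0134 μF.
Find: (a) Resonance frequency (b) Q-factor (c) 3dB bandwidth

Step 1 — Resonance: ω₀ = 1/√(LC) = 1/√(0.002·1.34e-08) = 1.932e+05 rad/s.
Step 2 — f₀ = ω₀/(2π) = 3.074e+04 Hz.
Step 3 — Series Q: Q = ω₀L/R = 1.932e+05·0.002/1050 = 0.3679.
Step 4 — Bandwidth: Δω = ω₀/Q = 5.25e+05 rad/s; BW = Δω/(2π) = 8.356e+04 Hz.

(a) f₀ = 3.074e+04 Hz  (b) Q = 0.3679  (c) BW = 8.356e+04 Hz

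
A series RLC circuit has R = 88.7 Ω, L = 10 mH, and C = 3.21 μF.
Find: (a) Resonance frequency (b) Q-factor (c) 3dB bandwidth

Step 1 — Resonance condition Im(Z)=0 gives ω₀ = 1/√(LC).
Step 2 — ω₀ = 1/√(0.01·3.21e-06) = 5581 rad/s.
Step 3 — f₀ = ω₀/(2π) = 888.3 Hz.
Step 4 — Series Q: Q = ω₀L/R = 5581·0.01/88.7 = 0.6293.
Step 5 — 3dB bandwidth: Δω = ω₀/Q = 8870 rad/s; BW = Δω/(2π) = 1412 Hz.

(a) f₀ = 888.3 Hz  (b) Q = 0.6293  (c) BW = 1412 Hz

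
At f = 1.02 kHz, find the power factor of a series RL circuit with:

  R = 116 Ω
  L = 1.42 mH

Step 1 — Angular frequency: ω = 2π·f = 2π·1020 = 6409 rad/s.
Step 2 — Component impedances:
  R: Z = R = 116 Ω
  L: Z = jωL = j·6409·0.00142 = 0 + j9.101 Ω
Step 3 — Series combination: Z_total = R + L = 116 + j9.101 Ω = 116.4∠4.5° Ω.
Step 4 — Power factor: PF = cos(φ) = Re(Z)/|Z| = 116/116.36 = 0.9969.
Step 5 — Type: Im(Z) = 9.101 ⇒ lagging (phase φ = 4.5°).

PF = 0.9969 (lagging, φ = 4.5°)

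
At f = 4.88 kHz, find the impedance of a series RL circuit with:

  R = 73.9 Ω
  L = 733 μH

Step 1 — Angular frequency: ω = 2π·f = 2π·4880 = 3.066e+04 rad/s.
Step 2 — Component impedances:
  R: Z = R = 73.9 Ω
  L: Z = jωL = j·3.066e+04·0.000733 = 0 + j22.48 Ω
Step 3 — Series combination: Z_total = R + L = 73.9 + j22.48 Ω = 77.24∠16.9° Ω.

Z = 73.9 + j22.48 Ω = 77.24∠16.9° Ω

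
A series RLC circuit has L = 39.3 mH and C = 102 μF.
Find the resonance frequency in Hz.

Step 1 — Resonance condition Im(Z)=0 gives ω₀ = 1/√(LC).
Step 2 — ω₀ = 1/√(0.0393·0.000102) = 499.5 rad/s.
Step 3 — f₀ = ω₀/(2π) = 79.49 Hz.

f₀ = 79.49 Hz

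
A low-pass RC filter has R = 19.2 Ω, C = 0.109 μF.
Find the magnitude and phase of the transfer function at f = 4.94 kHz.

Step 1 — Angular frequency: ω = 2π·4940 = 3.104e+04 rad/s.
Step 2 — Transfer function: H(jω) = 1/(1 + jωRC).
Step 3 — Denominator: 1 + jωRC = 1 + j·3.104e+04·19.2·1.09e-07 = 1 + j0.06496.
Step 4 — H = 0.9958 - j0.06469.
Step 5 — Magnitude: |H| = 0.9979 (-0.0 dB); phase: φ = -3.7°.

|H| = 0.9979 (-0.0 dB), φ = -3.7°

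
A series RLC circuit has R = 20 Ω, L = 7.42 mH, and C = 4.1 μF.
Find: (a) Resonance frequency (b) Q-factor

Step 1 — Resonance condition Im(Z)=0 gives ω₀ = 1/√(LC).
Step 2 — ω₀ = 1/√(0.00742·4.1e-06) = 5733 rad/s.
Step 3 — f₀ = ω₀/(2π) = 912.5 Hz.
Step 4 — Series Q: Q = ω₀L/R = 5733·0.00742/20 = 2.127.

(a) f₀ = 912.5 Hz  (b) Q = 2.127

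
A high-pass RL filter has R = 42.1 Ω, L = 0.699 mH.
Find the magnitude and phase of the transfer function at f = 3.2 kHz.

Step 1 — Angular frequency: ω = 2π·3200 = 2.011e+04 rad/s.
Step 2 — Transfer function: H(jω) = jωL/(R + jωL).
Step 3 — Numerator jωL = j·14.05; denominator R + jωL = 42.1 + j14.05.
Step 4 — H = 0.1003 + j0.3004.
Step 5 — Magnitude: |H| = 0.3167 (-10.0 dB); phase: φ = 71.5°.

|H| = 0.3167 (-10.0 dB), φ = 71.5°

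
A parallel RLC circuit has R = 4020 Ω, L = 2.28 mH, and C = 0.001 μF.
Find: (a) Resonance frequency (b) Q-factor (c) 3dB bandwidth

Step 1 — Resonance: ω₀ = 1/√(LC) = 1/√(0.00228·1e-09) = 6.623e+05 rad/s.
Step 2 — f₀ = ω₀/(2π) = 1.054e+05 Hz.
Step 3 — Parallel Q: Q = R/(ω₀L) = 4020/(6.623e+05·0.00228) = 2.662.
Step 4 — Bandwidth: Δω = ω₀/Q = 2.488e+05 rad/s; BW = Δω/(2π) = 3.959e+04 Hz.

(a) f₀ = 1.054e+05 Hz  (b) Q = 2.662  (c) BW = 3.959e+04 Hz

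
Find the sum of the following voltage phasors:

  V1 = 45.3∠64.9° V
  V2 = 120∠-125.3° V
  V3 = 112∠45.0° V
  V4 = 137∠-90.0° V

Step 1 — Convert each phasor to rectangular form:
  V1 = 45.3·(cos(64.9°) + j·sin(64.9°)) = 19.22 + j41.02 V
  V2 = 120·(cos(-125.3°) + j·sin(-125.3°)) = -69.34 - j97.94 V
  V3 = 112·(cos(45.0°) + j·sin(45.0°)) = 79.2 + j79.2 V
  V4 = 137·(cos(-90.0°) + j·sin(-90.0°)) = 0 - j137 V
Step 2 — Sum components: V_total = 29.07 - j114.7 V.
Step 3 — Convert to polar: |V_total| = 118.3 V, ∠V_total = -75.8°.

V_total = 118.3∠-75.8° V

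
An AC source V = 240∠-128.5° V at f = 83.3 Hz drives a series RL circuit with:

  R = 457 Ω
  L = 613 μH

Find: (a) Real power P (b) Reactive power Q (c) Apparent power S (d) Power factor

Step 1 — Angular frequency: ω = 2π·f = 2π·83.3 = 523.4 rad/s.
Step 2 — Component impedances:
  R: Z = R = 457 Ω
  L: Z = jωL = j·523.4·0.000613 = 0 + j0.3208 Ω
Step 3 — Series combination: Z_total = R + L = 457 + j0.3208 Ω = 457∠0.0° Ω.
Step 4 — Source phasor: V = 240∠-128.5° V = -149.4 - j187.8 V.
Step 5 — Current: I = V / Z = -0.3272 - j0.4108 A = 0.5252∠-128.5° A.
Step 6 — Complex power: S = V·I* = 126 + j0.08849 VA.
Step 7 — Real power: P = Re(S) = 126 W.
Step 8 — Reactive power: Q = Im(S) = 0.08849 VAR.
Step 9 — Apparent power: |S| = 126 VA.
Step 10 — Power factor: PF = P/|S| = 1 (lagging).

(a) P = 126 W  (b) Q = 0.08849 VAR  (c) S = 126 VA  (d) PF = 1 (lagging)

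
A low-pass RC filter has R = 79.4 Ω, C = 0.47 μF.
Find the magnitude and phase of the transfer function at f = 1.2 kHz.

Step 1 — Angular frequency: ω = 2π·1200 = 7540 rad/s.
Step 2 — Transfer function: H(jω) = 1/(1 + jωRC).
Step 3 — Denominator: 1 + jωRC = 1 + j·7540·79.4·4.7e-07 = 1 + j0.2814.
Step 4 — H = 0.9266 - j0.2607.
Step 5 — Magnitude: |H| = 0.9626 (-0.3 dB); phase: φ = -15.7°.

|H| = 0.9626 (-0.3 dB), φ = -15.7°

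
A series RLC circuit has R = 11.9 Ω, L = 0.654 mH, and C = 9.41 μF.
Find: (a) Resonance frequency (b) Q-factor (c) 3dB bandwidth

Step 1 — Resonance: ω₀ = 1/√(LC) = 1/√(0.000654·9.41e-06) = 1.275e+04 rad/s.
Step 2 — f₀ = ω₀/(2π) = 2029 Hz.
Step 3 — Series Q: Q = ω₀L/R = 1.275e+04·0.000654/11.9 = 0.7006.
Step 4 — Bandwidth: Δω = ω₀/Q = 1.82e+04 rad/s; BW = Δω/(2π) = 2896 Hz.

(a) f₀ = 2029 Hz  (b) Q = 0.7006  (c) BW = 2896 Hz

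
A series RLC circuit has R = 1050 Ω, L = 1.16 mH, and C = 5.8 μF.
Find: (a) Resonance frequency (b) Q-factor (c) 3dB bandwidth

Step 1 — Resonance: ω₀ = 1/√(LC) = 1/√(0.00116·5.8e-06) = 1.219e+04 rad/s.
Step 2 — f₀ = ω₀/(2π) = 1940 Hz.
Step 3 — Series Q: Q = ω₀L/R = 1.219e+04·0.00116/1050 = 0.01347.
Step 4 — Bandwidth: Δω = ω₀/Q = 9.052e+05 rad/s; BW = Δω/(2π) = 1.441e+05 Hz.

(a) f₀ = 1940 Hz  (b) Q = 0.01347  (c) BW = 1.441e+05 Hz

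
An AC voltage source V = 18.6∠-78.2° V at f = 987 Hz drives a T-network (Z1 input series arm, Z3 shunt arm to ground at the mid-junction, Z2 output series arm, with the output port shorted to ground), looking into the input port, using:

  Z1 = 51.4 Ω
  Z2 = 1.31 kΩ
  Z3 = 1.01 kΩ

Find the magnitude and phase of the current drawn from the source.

Step 1 — Angular frequency: ω = 2π·f = 2π·987 = 6202 rad/s.
Step 2 — Component impedances:
  Z1: Z = R = 51.4 Ω
  Z2: Z = R = 1310 Ω
  Z3: Z = R = 1010 Ω
Step 3 — With the output port shorted to ground, the output series arm Z2 runs from the junction to ground; the shunt arm Z3 also runs from the junction to ground. They appear in parallel: Z3 || Z2 = 570.3 Ω.
Step 4 — Series with input arm Z1: Z_in = Z1 + (Z3 || Z2) = 621.7 Ω = 621.7∠0.0° Ω.
Step 5 — Source phasor: V = 18.6∠-78.2° V = 3.804 - j18.21 V.
Step 6 — Ohm's law: I = V / Z_total = (3.804 - j18.21) / (621.7) = 0.006118 - j0.02929 A.
Step 7 — Convert to polar: |I| = 0.02992 A, ∠I = -78.2°.

I = 0.02992∠-78.2° A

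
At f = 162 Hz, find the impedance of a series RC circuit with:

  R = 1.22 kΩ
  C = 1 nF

Step 1 — Angular frequency: ω = 2π·f = 2π·162 = 1018 rad/s.
Step 2 — Component impedances:
  R: Z = R = 1220 Ω
  C: Z = 1/(jωC) = -j/(ω·C) = 0 - j9.824e+05 Ω
Step 3 — Series combination: Z_total = R + C = 1220 - j9.824e+05 Ω = 9.824e+05∠-89.9° Ω.

Z = 1220 - j9.824e+05 Ω = 9.824e+05∠-89.9° Ω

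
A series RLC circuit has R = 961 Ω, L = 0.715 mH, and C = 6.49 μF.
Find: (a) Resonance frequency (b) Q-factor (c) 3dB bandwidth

Step 1 — Resonance: ω₀ = 1/√(LC) = 1/√(0.000715·6.49e-06) = 1.468e+04 rad/s.
Step 2 — f₀ = ω₀/(2π) = 2336 Hz.
Step 3 — Series Q: Q = ω₀L/R = 1.468e+04·0.000715/961 = 0.01092.
Step 4 — Bandwidth: Δω = ω₀/Q = 1.344e+06 rad/s; BW = Δω/(2π) = 2.139e+05 Hz.

(a) f₀ = 2336 Hz  (b) Q = 0.01092  (c) BW = 2.139e+05 Hz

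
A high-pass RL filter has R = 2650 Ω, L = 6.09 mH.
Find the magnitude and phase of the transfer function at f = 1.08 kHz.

Step 1 — Angular frequency: ω = 2π·1080 = 6786 rad/s.
Step 2 — Transfer function: H(jω) = jωL/(R + jωL).
Step 3 — Numerator jωL = j·41.33; denominator R + jωL = 2650 + j41.33.
Step 4 — H = 0.0002431 + j0.01559.
Step 5 — Magnitude: |H| = 0.01559 (-36.1 dB); phase: φ = 89.1°.

|H| = 0.01559 (-36.1 dB), φ = 89.1°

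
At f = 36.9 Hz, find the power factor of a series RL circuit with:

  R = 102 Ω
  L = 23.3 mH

Step 1 — Angular frequency: ω = 2π·f = 2π·36.9 = 231.8 rad/s.
Step 2 — Component impedances:
  R: Z = R = 102 Ω
  L: Z = jωL = j·231.8·0.0233 = 0 + j5.402 Ω
Step 3 — Series combination: Z_total = R + L = 102 + j5.402 Ω = 102.1∠3.0° Ω.
Step 4 — Power factor: PF = cos(φ) = Re(Z)/|Z| = 102/102.14 = 0.9986.
Step 5 — Type: Im(Z) = 5.402 ⇒ lagging (phase φ = 3.0°).

PF = 0.9986 (lagging, φ = 3.0°)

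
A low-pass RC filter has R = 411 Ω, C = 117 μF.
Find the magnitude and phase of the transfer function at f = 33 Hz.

Step 1 — Angular frequency: ω = 2π·33 = 207.3 rad/s.
Step 2 — Transfer function: H(jω) = 1/(1 + jωRC).
Step 3 — Denominator: 1 + jωRC = 1 + j·207.3·411·0.000117 = 1 + j9.971.
Step 4 — H = 0.009959 - j0.0993.
Step 5 — Magnitude: |H| = 0.09979 (-20.0 dB); phase: φ = -84.3°.

|H| = 0.09979 (-20.0 dB), φ = -84.3°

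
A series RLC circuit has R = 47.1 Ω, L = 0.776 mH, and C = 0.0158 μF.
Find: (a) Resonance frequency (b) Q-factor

Step 1 — Resonance condition Im(Z)=0 gives ω₀ = 1/√(LC).
Step 2 — ω₀ = 1/√(0.000776·1.58e-08) = 2.856e+05 rad/s.
Step 3 — f₀ = ω₀/(2π) = 4.545e+04 Hz.
Step 4 — Series Q: Q = ω₀L/R = 2.856e+05·0.000776/47.1 = 4.705.

(a) f₀ = 4.545e+04 Hz  (b) Q = 4.705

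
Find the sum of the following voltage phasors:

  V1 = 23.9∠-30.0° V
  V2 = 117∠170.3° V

Step 1 — Convert each phasor to rectangular form:
  V1 = 23.9·(cos(-30.0°) + j·sin(-30.0°)) = 20.7 - j11.95 V
  V2 = 117·(cos(170.3°) + j·sin(170.3°)) = -115.3 + j19.71 V
Step 2 — Sum components: V_total = -94.63 + j7.763 V.
Step 3 — Convert to polar: |V_total| = 94.95 V, ∠V_total = 175.3°.

V_total = 94.95∠175.3° V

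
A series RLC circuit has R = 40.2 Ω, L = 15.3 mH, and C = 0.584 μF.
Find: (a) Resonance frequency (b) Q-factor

Step 1 — Resonance condition Im(Z)=0 gives ω₀ = 1/√(LC).
Step 2 — ω₀ = 1/√(0.0153·5.84e-07) = 1.058e+04 rad/s.
Step 3 — f₀ = ω₀/(2π) = 1684 Hz.
Step 4 — Series Q: Q = ω₀L/R = 1.058e+04·0.0153/40.2 = 4.026.

(a) f₀ = 1684 Hz  (b) Q = 4.026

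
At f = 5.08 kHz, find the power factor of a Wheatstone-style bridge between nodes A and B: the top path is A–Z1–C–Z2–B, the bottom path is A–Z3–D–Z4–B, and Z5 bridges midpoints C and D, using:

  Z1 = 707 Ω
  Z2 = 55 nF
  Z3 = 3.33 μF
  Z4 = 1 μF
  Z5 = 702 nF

Step 1 — Angular frequency: ω = 2π·f = 2π·5080 = 3.192e+04 rad/s.
Step 2 — Component impedances:
  Z1: Z = R = 707 Ω
  Z2: Z = 1/(jωC) = -j/(ω·C) = 0 - j569.6 Ω
  Z3: Z = 1/(jωC) = -j/(ω·C) = 0 - j9.408 Ω
  Z4: Z = 1/(jωC) = -j/(ω·C) = 0 - j31.33 Ω
  Z5: Z = 1/(jωC) = -j/(ω·C) = 0 - j44.63 Ω
Step 3 — Bridge requires nodal analysis (the Z5 bridge couples midpoints C and D, so the two paths cannot be reduced to a simple series/parallel combination). Setting node B to ground and injecting 1 A at node A, the 3-node admittance system at A, C, D solves to V_A = Z_AB = 0.1885 - j39.2 Ω = 39.2∠-89.7° Ω.
Step 4 — Power factor: PF = cos(φ) = Re(Z)/|Z| = 0.1885/39.205 = 0.004808.
Step 5 — Type: Im(Z) = -39.2 ⇒ leading (phase φ = -89.7°).

PF = 0.004808 (leading, φ = -89.7°)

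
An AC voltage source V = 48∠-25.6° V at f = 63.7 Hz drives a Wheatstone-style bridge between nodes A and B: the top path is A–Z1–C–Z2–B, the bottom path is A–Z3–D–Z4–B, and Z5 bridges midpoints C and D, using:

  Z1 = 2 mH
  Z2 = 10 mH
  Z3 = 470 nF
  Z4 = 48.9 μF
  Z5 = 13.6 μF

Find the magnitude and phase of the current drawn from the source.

Step 1 — Angular frequency: ω = 2π·f = 2π·63.7 = 400.2 rad/s.
Step 2 — Component impedances:
  Z1: Z = jωL = j·400.2·0.002 = 0 + j0.8005 Ω
  Z2: Z = jωL = j·400.2·0.01 = 0 + j4.002 Ω
  Z3: Z = 1/(jωC) = -j/(ω·C) = 0 - j5316 Ω
  Z4: Z = 1/(jωC) = -j/(ω·C) = 0 - j51.09 Ω
  Z5: Z = 1/(jωC) = -j/(ω·C) = 0 - j183.7 Ω
Step 3 — Bridge requires nodal analysis (the Z5 bridge couples midpoints C and D, so the two paths cannot be reduced to a simple series/parallel combination). Setting node B to ground and injecting 1 A at node A, the 3-node admittance system at A, C, D solves to V_A = Z_AB = 0 + j4.875 Ω = 4.875∠90.0° Ω.
Step 4 — Source phasor: V = 48∠-25.6° V = 43.29 - j20.74 V.
Step 5 — Ohm's law: I = V / Z_total = (43.29 - j20.74) / (0 + j4.875) = -4.254 - j8.879 A.
Step 6 — Convert to polar: |I| = 9.846 A, ∠I = -115.6°.

I = 9.846∠-115.6° A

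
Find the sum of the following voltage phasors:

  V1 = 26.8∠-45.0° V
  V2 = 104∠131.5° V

Step 1 — Convert each phasor to rectangular form:
  V1 = 26.8·(cos(-45.0°) + j·sin(-45.0°)) = 18.95 - j18.95 V
  V2 = 104·(cos(131.5°) + j·sin(131.5°)) = -68.91 + j77.89 V
Step 2 — Sum components: V_total = -49.96 + j58.94 V.
Step 3 — Convert to polar: |V_total| = 77.27 V, ∠V_total = 130.3°.

V_total = 77.27∠130.3° V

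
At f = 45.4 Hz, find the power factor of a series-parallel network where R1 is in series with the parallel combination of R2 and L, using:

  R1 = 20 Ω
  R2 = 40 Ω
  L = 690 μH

Step 1 — Angular frequency: ω = 2π·f = 2π·45.4 = 285.3 rad/s.
Step 2 — Component impedances:
  R1: Z = R = 20 Ω
  R2: Z = R = 40 Ω
  L: Z = jωL = j·285.3·0.00069 = 0 + j0.1968 Ω
Step 3 — Parallel branch: R2 || L = 1/(1/R2 + 1/L) = 0.0009685 + j0.1968 Ω.
Step 4 — Series with R1: Z_total = R1 + (R2 || L) = 20 + j0.1968 Ω = 20∠0.6° Ω.
Step 5 — Power factor: PF = cos(φ) = Re(Z)/|Z| = 20/20 = 1.
Step 6 — Type: Im(Z) = 0.1968 ⇒ lagging (phase φ = 0.6°).

PF = 1 (lagging, φ = 0.6°)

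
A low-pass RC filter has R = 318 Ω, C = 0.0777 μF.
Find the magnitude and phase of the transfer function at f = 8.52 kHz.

Step 1 — Angular frequency: ω = 2π·8520 = 5.353e+04 rad/s.
Step 2 — Transfer function: H(jω) = 1/(1 + jωRC).
Step 3 — Denominator: 1 + jωRC = 1 + j·5.353e+04·318·7.77e-08 = 1 + j1.323.
Step 4 — H = 0.3637 - j0.4811.
Step 5 — Magnitude: |H| = 0.6031 (-4.4 dB); phase: φ = -52.9°.

|H| = 0.6031 (-4.4 dB), φ = -52.9°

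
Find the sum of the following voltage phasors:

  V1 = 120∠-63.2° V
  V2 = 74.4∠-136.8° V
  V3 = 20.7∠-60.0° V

Step 1 — Convert each phasor to rectangular form:
  V1 = 120·(cos(-63.2°) + j·sin(-63.2°)) = 54.11 - j107.1 V
  V2 = 74.4·(cos(-136.8°) + j·sin(-136.8°)) = -54.24 - j50.93 V
  V3 = 20.7·(cos(-60.0°) + j·sin(-60.0°)) = 10.35 - j17.93 V
Step 2 — Sum components: V_total = 10.22 - j176 V.
Step 3 — Convert to polar: |V_total| = 176.3 V, ∠V_total = -86.7°.

V_total = 176.3∠-86.7° V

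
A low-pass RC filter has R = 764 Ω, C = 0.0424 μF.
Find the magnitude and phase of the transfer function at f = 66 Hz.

Step 1 — Angular frequency: ω = 2π·66 = 414.7 rad/s.
Step 2 — Transfer function: H(jω) = 1/(1 + jωRC).
Step 3 — Denominator: 1 + jωRC = 1 + j·414.7·764·4.24e-08 = 1 + j0.01343.
Step 4 — H = 0.9998 - j0.01343.
Step 5 — Magnitude: |H| = 0.9999 (-0.0 dB); phase: φ = -0.8°.

|H| = 0.9999 (-0.0 dB), φ = -0.8°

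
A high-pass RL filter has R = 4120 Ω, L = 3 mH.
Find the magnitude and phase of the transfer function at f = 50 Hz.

Step 1 — Angular frequency: ω = 2π·50 = 314.2 rad/s.
Step 2 — Transfer function: H(jω) = jωL/(R + jωL).
Step 3 — Numerator jωL = j·0.9425; denominator R + jωL = 4120 + j0.9425.
Step 4 — H = 5.233e-08 + j0.0002288.
Step 5 — Magnitude: |H| = 0.0002288 (-72.8 dB); phase: φ = 90.0°.

|H| = 0.0002288 (-72.8 dB), φ = 90.0°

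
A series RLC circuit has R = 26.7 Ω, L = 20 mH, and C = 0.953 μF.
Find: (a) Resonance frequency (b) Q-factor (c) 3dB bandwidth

Step 1 — Resonance condition Im(Z)=0 gives ω₀ = 1/√(LC).
Step 2 — ω₀ = 1/√(0.02·9.53e-07) = 7243 rad/s.
Step 3 — f₀ = ω₀/(2π) = 1153 Hz.
Step 4 — Series Q: Q = ω₀L/R = 7243·0.02/26.7 = 5.426.
Step 5 — 3dB bandwidth: Δω = ω₀/Q = 1335 rad/s; BW = Δω/(2π) = 212.5 Hz.

(a) f₀ = 1153 Hz  (b) Q = 5.426  (c) BW = 212.5 Hz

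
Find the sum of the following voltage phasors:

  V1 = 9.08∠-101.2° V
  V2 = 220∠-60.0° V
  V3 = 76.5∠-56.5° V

Step 1 — Convert each phasor to rectangular form:
  V1 = 9.08·(cos(-101.2°) + j·sin(-101.2°)) = -1.764 - j8.907 V
  V2 = 220·(cos(-60.0°) + j·sin(-60.0°)) = 110 - j190.5 V
  V3 = 76.5·(cos(-56.5°) + j·sin(-56.5°)) = 42.22 - j63.79 V
Step 2 — Sum components: V_total = 150.5 - j263.2 V.
Step 3 — Convert to polar: |V_total| = 303.2 V, ∠V_total = -60.2°.

V_total = 303.2∠-60.2° V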